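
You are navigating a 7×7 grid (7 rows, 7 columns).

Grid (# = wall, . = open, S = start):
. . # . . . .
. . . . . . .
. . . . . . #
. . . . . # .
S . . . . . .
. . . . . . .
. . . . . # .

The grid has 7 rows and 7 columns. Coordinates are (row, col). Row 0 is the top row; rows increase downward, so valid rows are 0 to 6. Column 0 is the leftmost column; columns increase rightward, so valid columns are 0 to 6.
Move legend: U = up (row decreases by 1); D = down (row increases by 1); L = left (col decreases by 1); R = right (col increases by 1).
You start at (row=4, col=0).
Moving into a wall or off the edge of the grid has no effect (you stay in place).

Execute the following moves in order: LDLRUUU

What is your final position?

Answer: Final position: (row=2, col=1)

Derivation:
Start: (row=4, col=0)
  L (left): blocked, stay at (row=4, col=0)
  D (down): (row=4, col=0) -> (row=5, col=0)
  L (left): blocked, stay at (row=5, col=0)
  R (right): (row=5, col=0) -> (row=5, col=1)
  U (up): (row=5, col=1) -> (row=4, col=1)
  U (up): (row=4, col=1) -> (row=3, col=1)
  U (up): (row=3, col=1) -> (row=2, col=1)
Final: (row=2, col=1)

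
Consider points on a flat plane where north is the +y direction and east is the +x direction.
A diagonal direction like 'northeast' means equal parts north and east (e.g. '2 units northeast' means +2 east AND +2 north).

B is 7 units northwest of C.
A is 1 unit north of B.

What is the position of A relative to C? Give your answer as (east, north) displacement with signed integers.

Place C at the origin (east=0, north=0).
  B is 7 units northwest of C: delta (east=-7, north=+7); B at (east=-7, north=7).
  A is 1 unit north of B: delta (east=+0, north=+1); A at (east=-7, north=8).
Therefore A relative to C: (east=-7, north=8).

Answer: A is at (east=-7, north=8) relative to C.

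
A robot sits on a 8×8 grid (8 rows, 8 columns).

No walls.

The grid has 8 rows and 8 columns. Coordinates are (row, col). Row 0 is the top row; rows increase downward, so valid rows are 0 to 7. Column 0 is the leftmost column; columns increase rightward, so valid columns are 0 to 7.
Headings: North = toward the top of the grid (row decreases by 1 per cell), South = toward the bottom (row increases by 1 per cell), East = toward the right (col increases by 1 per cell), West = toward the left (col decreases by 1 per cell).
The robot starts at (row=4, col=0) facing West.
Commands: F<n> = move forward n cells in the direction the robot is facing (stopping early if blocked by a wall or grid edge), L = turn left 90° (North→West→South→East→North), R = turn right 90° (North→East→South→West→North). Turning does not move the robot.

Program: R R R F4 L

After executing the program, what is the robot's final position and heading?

Start: (row=4, col=0), facing West
  R: turn right, now facing North
  R: turn right, now facing East
  R: turn right, now facing South
  F4: move forward 3/4 (blocked), now at (row=7, col=0)
  L: turn left, now facing East
Final: (row=7, col=0), facing East

Answer: Final position: (row=7, col=0), facing East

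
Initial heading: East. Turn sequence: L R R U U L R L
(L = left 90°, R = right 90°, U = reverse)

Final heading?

Start: East
  L (left (90° counter-clockwise)) -> North
  R (right (90° clockwise)) -> East
  R (right (90° clockwise)) -> South
  U (U-turn (180°)) -> North
  U (U-turn (180°)) -> South
  L (left (90° counter-clockwise)) -> East
  R (right (90° clockwise)) -> South
  L (left (90° counter-clockwise)) -> East
Final: East

Answer: Final heading: East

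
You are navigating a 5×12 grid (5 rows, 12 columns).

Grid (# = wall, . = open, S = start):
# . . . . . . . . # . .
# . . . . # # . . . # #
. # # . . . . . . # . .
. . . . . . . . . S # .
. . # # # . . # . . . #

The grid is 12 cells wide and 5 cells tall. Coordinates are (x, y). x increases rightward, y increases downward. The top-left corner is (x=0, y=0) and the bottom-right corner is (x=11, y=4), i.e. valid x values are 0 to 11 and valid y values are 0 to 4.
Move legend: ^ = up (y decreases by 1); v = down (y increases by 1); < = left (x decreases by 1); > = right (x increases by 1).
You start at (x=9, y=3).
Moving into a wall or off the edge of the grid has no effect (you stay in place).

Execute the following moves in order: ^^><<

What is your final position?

Start: (x=9, y=3)
  ^ (up): blocked, stay at (x=9, y=3)
  ^ (up): blocked, stay at (x=9, y=3)
  > (right): blocked, stay at (x=9, y=3)
  < (left): (x=9, y=3) -> (x=8, y=3)
  < (left): (x=8, y=3) -> (x=7, y=3)
Final: (x=7, y=3)

Answer: Final position: (x=7, y=3)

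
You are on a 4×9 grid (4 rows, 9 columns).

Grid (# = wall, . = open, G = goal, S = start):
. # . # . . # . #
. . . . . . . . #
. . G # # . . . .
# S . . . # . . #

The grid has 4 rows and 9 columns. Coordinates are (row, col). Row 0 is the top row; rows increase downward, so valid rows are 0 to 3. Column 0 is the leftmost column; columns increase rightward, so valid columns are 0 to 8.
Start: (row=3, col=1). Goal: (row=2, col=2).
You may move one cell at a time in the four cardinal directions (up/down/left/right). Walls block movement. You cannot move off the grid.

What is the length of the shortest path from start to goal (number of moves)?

Answer: Shortest path length: 2

Derivation:
BFS from (row=3, col=1) until reaching (row=2, col=2):
  Distance 0: (row=3, col=1)
  Distance 1: (row=2, col=1), (row=3, col=2)
  Distance 2: (row=1, col=1), (row=2, col=0), (row=2, col=2), (row=3, col=3)  <- goal reached here
One shortest path (2 moves): (row=3, col=1) -> (row=3, col=2) -> (row=2, col=2)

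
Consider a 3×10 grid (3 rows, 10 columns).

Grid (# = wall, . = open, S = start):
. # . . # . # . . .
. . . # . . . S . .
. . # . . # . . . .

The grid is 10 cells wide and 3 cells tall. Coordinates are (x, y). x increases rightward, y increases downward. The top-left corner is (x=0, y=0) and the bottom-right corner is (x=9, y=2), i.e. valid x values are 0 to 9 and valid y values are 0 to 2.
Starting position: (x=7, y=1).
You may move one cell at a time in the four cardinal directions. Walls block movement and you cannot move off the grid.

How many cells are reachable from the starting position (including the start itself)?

BFS flood-fill from (x=7, y=1):
  Distance 0: (x=7, y=1)
  Distance 1: (x=7, y=0), (x=6, y=1), (x=8, y=1), (x=7, y=2)
  Distance 2: (x=8, y=0), (x=5, y=1), (x=9, y=1), (x=6, y=2), (x=8, y=2)
  Distance 3: (x=5, y=0), (x=9, y=0), (x=4, y=1), (x=9, y=2)
  Distance 4: (x=4, y=2)
  Distance 5: (x=3, y=2)
Total reachable: 16 (grid has 24 open cells total)

Answer: Reachable cells: 16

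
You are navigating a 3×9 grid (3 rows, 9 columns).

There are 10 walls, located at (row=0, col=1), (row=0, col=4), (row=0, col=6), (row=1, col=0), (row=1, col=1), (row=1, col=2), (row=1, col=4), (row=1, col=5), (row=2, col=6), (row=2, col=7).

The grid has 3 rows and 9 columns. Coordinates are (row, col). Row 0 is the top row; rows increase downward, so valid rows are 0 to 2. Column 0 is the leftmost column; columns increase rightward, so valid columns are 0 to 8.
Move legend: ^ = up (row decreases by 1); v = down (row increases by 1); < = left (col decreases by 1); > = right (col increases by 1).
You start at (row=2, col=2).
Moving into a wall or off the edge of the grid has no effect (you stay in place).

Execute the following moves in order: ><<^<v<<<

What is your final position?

Start: (row=2, col=2)
  > (right): (row=2, col=2) -> (row=2, col=3)
  < (left): (row=2, col=3) -> (row=2, col=2)
  < (left): (row=2, col=2) -> (row=2, col=1)
  ^ (up): blocked, stay at (row=2, col=1)
  < (left): (row=2, col=1) -> (row=2, col=0)
  v (down): blocked, stay at (row=2, col=0)
  [×3]< (left): blocked, stay at (row=2, col=0)
Final: (row=2, col=0)

Answer: Final position: (row=2, col=0)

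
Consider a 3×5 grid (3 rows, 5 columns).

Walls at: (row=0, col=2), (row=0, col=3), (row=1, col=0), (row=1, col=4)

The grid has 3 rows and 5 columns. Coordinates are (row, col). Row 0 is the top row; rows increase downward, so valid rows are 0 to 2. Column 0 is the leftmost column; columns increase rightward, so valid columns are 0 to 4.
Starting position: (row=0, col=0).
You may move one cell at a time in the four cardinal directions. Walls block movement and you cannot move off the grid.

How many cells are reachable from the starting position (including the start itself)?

BFS flood-fill from (row=0, col=0):
  Distance 0: (row=0, col=0)
  Distance 1: (row=0, col=1)
  Distance 2: (row=1, col=1)
  Distance 3: (row=1, col=2), (row=2, col=1)
  Distance 4: (row=1, col=3), (row=2, col=0), (row=2, col=2)
  Distance 5: (row=2, col=3)
  Distance 6: (row=2, col=4)
Total reachable: 10 (grid has 11 open cells total)

Answer: Reachable cells: 10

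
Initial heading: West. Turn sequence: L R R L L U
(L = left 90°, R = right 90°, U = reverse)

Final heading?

Start: West
  L (left (90° counter-clockwise)) -> South
  R (right (90° clockwise)) -> West
  R (right (90° clockwise)) -> North
  L (left (90° counter-clockwise)) -> West
  L (left (90° counter-clockwise)) -> South
  U (U-turn (180°)) -> North
Final: North

Answer: Final heading: North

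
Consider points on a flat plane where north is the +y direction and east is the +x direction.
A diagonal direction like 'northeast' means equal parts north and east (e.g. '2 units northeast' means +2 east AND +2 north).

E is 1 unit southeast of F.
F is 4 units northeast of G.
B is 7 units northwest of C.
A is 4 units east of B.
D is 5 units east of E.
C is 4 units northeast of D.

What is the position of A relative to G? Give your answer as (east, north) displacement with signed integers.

Answer: A is at (east=11, north=14) relative to G.

Derivation:
Place G at the origin (east=0, north=0).
  F is 4 units northeast of G: delta (east=+4, north=+4); F at (east=4, north=4).
  E is 1 unit southeast of F: delta (east=+1, north=-1); E at (east=5, north=3).
  D is 5 units east of E: delta (east=+5, north=+0); D at (east=10, north=3).
  C is 4 units northeast of D: delta (east=+4, north=+4); C at (east=14, north=7).
  B is 7 units northwest of C: delta (east=-7, north=+7); B at (east=7, north=14).
  A is 4 units east of B: delta (east=+4, north=+0); A at (east=11, north=14).
Therefore A relative to G: (east=11, north=14).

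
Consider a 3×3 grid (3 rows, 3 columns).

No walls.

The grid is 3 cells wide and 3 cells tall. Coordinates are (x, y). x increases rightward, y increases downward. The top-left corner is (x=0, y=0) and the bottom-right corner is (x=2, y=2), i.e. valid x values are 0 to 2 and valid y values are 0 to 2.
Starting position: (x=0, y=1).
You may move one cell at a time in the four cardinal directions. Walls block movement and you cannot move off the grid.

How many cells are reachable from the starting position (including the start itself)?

Answer: Reachable cells: 9

Derivation:
BFS flood-fill from (x=0, y=1):
  Distance 0: (x=0, y=1)
  Distance 1: (x=0, y=0), (x=1, y=1), (x=0, y=2)
  Distance 2: (x=1, y=0), (x=2, y=1), (x=1, y=2)
  Distance 3: (x=2, y=0), (x=2, y=2)
Total reachable: 9 (grid has 9 open cells total)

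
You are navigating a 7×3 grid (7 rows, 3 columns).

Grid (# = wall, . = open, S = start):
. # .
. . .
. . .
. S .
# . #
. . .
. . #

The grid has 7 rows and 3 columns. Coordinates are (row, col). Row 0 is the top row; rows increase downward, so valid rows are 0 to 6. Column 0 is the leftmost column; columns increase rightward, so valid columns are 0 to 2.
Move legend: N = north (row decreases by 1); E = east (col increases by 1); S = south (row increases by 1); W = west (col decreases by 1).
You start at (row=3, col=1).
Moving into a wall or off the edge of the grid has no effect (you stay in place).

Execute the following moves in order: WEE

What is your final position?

Answer: Final position: (row=3, col=2)

Derivation:
Start: (row=3, col=1)
  W (west): (row=3, col=1) -> (row=3, col=0)
  E (east): (row=3, col=0) -> (row=3, col=1)
  E (east): (row=3, col=1) -> (row=3, col=2)
Final: (row=3, col=2)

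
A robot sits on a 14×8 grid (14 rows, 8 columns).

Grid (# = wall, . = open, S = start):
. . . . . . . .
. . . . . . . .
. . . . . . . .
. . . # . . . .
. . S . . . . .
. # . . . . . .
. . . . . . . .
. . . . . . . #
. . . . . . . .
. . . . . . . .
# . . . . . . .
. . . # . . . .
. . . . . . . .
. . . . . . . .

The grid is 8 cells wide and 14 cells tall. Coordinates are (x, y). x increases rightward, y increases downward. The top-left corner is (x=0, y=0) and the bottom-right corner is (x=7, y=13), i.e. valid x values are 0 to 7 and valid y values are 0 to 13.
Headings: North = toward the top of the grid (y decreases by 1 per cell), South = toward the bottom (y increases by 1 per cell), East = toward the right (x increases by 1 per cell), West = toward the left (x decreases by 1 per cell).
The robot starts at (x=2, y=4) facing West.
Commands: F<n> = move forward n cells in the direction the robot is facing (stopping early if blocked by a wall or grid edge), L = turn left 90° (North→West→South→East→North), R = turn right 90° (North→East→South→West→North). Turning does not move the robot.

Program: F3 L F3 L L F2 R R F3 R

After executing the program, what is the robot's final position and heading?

Answer: Final position: (x=0, y=8), facing West

Derivation:
Start: (x=2, y=4), facing West
  F3: move forward 2/3 (blocked), now at (x=0, y=4)
  L: turn left, now facing South
  F3: move forward 3, now at (x=0, y=7)
  L: turn left, now facing East
  L: turn left, now facing North
  F2: move forward 2, now at (x=0, y=5)
  R: turn right, now facing East
  R: turn right, now facing South
  F3: move forward 3, now at (x=0, y=8)
  R: turn right, now facing West
Final: (x=0, y=8), facing West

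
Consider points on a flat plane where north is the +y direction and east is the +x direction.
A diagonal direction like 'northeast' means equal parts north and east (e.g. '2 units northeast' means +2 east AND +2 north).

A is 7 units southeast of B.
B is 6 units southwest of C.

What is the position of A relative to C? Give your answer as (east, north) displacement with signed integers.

Place C at the origin (east=0, north=0).
  B is 6 units southwest of C: delta (east=-6, north=-6); B at (east=-6, north=-6).
  A is 7 units southeast of B: delta (east=+7, north=-7); A at (east=1, north=-13).
Therefore A relative to C: (east=1, north=-13).

Answer: A is at (east=1, north=-13) relative to C.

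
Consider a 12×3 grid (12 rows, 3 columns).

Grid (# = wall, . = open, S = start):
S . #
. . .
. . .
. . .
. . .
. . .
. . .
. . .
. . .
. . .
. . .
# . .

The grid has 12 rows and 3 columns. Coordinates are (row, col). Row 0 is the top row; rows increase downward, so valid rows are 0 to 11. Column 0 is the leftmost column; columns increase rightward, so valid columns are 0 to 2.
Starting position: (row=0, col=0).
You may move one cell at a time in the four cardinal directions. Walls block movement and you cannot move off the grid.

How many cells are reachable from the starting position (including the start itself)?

Answer: Reachable cells: 34

Derivation:
BFS flood-fill from (row=0, col=0):
  Distance 0: (row=0, col=0)
  Distance 1: (row=0, col=1), (row=1, col=0)
  Distance 2: (row=1, col=1), (row=2, col=0)
  Distance 3: (row=1, col=2), (row=2, col=1), (row=3, col=0)
  Distance 4: (row=2, col=2), (row=3, col=1), (row=4, col=0)
  Distance 5: (row=3, col=2), (row=4, col=1), (row=5, col=0)
  Distance 6: (row=4, col=2), (row=5, col=1), (row=6, col=0)
  Distance 7: (row=5, col=2), (row=6, col=1), (row=7, col=0)
  Distance 8: (row=6, col=2), (row=7, col=1), (row=8, col=0)
  Distance 9: (row=7, col=2), (row=8, col=1), (row=9, col=0)
  Distance 10: (row=8, col=2), (row=9, col=1), (row=10, col=0)
  Distance 11: (row=9, col=2), (row=10, col=1)
  Distance 12: (row=10, col=2), (row=11, col=1)
  Distance 13: (row=11, col=2)
Total reachable: 34 (grid has 34 open cells total)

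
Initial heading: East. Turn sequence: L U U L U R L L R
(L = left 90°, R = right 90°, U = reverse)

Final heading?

Start: East
  L (left (90° counter-clockwise)) -> North
  U (U-turn (180°)) -> South
  U (U-turn (180°)) -> North
  L (left (90° counter-clockwise)) -> West
  U (U-turn (180°)) -> East
  R (right (90° clockwise)) -> South
  L (left (90° counter-clockwise)) -> East
  L (left (90° counter-clockwise)) -> North
  R (right (90° clockwise)) -> East
Final: East

Answer: Final heading: East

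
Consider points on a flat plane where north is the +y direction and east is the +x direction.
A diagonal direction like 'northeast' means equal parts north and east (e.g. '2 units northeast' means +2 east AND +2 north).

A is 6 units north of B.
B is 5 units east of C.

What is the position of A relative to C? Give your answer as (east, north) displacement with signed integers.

Place C at the origin (east=0, north=0).
  B is 5 units east of C: delta (east=+5, north=+0); B at (east=5, north=0).
  A is 6 units north of B: delta (east=+0, north=+6); A at (east=5, north=6).
Therefore A relative to C: (east=5, north=6).

Answer: A is at (east=5, north=6) relative to C.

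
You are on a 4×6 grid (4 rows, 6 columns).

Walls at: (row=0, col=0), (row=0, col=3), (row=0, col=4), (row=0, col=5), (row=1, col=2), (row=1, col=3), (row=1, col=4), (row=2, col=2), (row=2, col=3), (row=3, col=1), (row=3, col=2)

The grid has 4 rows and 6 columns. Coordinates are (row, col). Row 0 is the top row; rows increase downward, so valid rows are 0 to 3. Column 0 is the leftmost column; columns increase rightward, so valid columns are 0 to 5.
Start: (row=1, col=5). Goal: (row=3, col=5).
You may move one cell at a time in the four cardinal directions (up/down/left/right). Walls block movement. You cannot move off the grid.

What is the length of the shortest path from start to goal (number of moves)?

BFS from (row=1, col=5) until reaching (row=3, col=5):
  Distance 0: (row=1, col=5)
  Distance 1: (row=2, col=5)
  Distance 2: (row=2, col=4), (row=3, col=5)  <- goal reached here
One shortest path (2 moves): (row=1, col=5) -> (row=2, col=5) -> (row=3, col=5)

Answer: Shortest path length: 2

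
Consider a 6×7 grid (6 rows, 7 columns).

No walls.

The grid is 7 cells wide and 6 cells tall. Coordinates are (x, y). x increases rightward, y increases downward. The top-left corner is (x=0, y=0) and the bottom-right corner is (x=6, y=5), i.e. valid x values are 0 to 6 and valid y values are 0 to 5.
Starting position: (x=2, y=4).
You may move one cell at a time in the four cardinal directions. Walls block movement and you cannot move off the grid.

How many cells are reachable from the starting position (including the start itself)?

Answer: Reachable cells: 42

Derivation:
BFS flood-fill from (x=2, y=4):
  Distance 0: (x=2, y=4)
  Distance 1: (x=2, y=3), (x=1, y=4), (x=3, y=4), (x=2, y=5)
  Distance 2: (x=2, y=2), (x=1, y=3), (x=3, y=3), (x=0, y=4), (x=4, y=4), (x=1, y=5), (x=3, y=5)
  Distance 3: (x=2, y=1), (x=1, y=2), (x=3, y=2), (x=0, y=3), (x=4, y=3), (x=5, y=4), (x=0, y=5), (x=4, y=5)
  Distance 4: (x=2, y=0), (x=1, y=1), (x=3, y=1), (x=0, y=2), (x=4, y=2), (x=5, y=3), (x=6, y=4), (x=5, y=5)
  Distance 5: (x=1, y=0), (x=3, y=0), (x=0, y=1), (x=4, y=1), (x=5, y=2), (x=6, y=3), (x=6, y=5)
  Distance 6: (x=0, y=0), (x=4, y=0), (x=5, y=1), (x=6, y=2)
  Distance 7: (x=5, y=0), (x=6, y=1)
  Distance 8: (x=6, y=0)
Total reachable: 42 (grid has 42 open cells total)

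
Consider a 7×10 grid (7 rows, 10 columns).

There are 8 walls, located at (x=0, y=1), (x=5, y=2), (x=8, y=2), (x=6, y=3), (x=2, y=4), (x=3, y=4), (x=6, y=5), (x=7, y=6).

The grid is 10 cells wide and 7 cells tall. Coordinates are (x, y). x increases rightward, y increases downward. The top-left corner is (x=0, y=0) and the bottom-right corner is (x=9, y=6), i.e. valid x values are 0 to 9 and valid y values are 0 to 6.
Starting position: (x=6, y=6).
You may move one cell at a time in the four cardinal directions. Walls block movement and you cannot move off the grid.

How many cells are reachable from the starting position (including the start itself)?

Answer: Reachable cells: 62

Derivation:
BFS flood-fill from (x=6, y=6):
  Distance 0: (x=6, y=6)
  Distance 1: (x=5, y=6)
  Distance 2: (x=5, y=5), (x=4, y=6)
  Distance 3: (x=5, y=4), (x=4, y=5), (x=3, y=6)
  Distance 4: (x=5, y=3), (x=4, y=4), (x=6, y=4), (x=3, y=5), (x=2, y=6)
  Distance 5: (x=4, y=3), (x=7, y=4), (x=2, y=5), (x=1, y=6)
  Distance 6: (x=4, y=2), (x=3, y=3), (x=7, y=3), (x=8, y=4), (x=1, y=5), (x=7, y=5), (x=0, y=6)
  Distance 7: (x=4, y=1), (x=3, y=2), (x=7, y=2), (x=2, y=3), (x=8, y=3), (x=1, y=4), (x=9, y=4), (x=0, y=5), (x=8, y=5)
  Distance 8: (x=4, y=0), (x=3, y=1), (x=5, y=1), (x=7, y=1), (x=2, y=2), (x=6, y=2), (x=1, y=3), (x=9, y=3), (x=0, y=4), (x=9, y=5), (x=8, y=6)
  Distance 9: (x=3, y=0), (x=5, y=0), (x=7, y=0), (x=2, y=1), (x=6, y=1), (x=8, y=1), (x=1, y=2), (x=9, y=2), (x=0, y=3), (x=9, y=6)
  Distance 10: (x=2, y=0), (x=6, y=0), (x=8, y=0), (x=1, y=1), (x=9, y=1), (x=0, y=2)
  Distance 11: (x=1, y=0), (x=9, y=0)
  Distance 12: (x=0, y=0)
Total reachable: 62 (grid has 62 open cells total)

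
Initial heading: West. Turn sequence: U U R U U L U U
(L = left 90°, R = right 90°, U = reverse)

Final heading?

Answer: Final heading: West

Derivation:
Start: West
  U (U-turn (180°)) -> East
  U (U-turn (180°)) -> West
  R (right (90° clockwise)) -> North
  U (U-turn (180°)) -> South
  U (U-turn (180°)) -> North
  L (left (90° counter-clockwise)) -> West
  U (U-turn (180°)) -> East
  U (U-turn (180°)) -> West
Final: West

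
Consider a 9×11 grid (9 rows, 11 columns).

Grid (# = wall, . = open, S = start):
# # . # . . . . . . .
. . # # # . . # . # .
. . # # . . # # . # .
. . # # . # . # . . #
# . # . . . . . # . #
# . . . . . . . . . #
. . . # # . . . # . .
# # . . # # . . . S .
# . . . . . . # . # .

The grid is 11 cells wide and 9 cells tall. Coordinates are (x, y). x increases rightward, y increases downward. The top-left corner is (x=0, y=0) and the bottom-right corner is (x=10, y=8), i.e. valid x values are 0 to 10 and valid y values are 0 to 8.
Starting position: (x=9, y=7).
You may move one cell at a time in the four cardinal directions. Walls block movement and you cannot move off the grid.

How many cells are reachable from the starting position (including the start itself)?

BFS flood-fill from (x=9, y=7):
  Distance 0: (x=9, y=7)
  Distance 1: (x=9, y=6), (x=8, y=7), (x=10, y=7)
  Distance 2: (x=9, y=5), (x=10, y=6), (x=7, y=7), (x=8, y=8), (x=10, y=8)
  Distance 3: (x=9, y=4), (x=8, y=5), (x=7, y=6), (x=6, y=7)
  Distance 4: (x=9, y=3), (x=7, y=5), (x=6, y=6), (x=6, y=8)
  Distance 5: (x=8, y=3), (x=7, y=4), (x=6, y=5), (x=5, y=6), (x=5, y=8)
  Distance 6: (x=8, y=2), (x=6, y=4), (x=5, y=5), (x=4, y=8)
  Distance 7: (x=8, y=1), (x=6, y=3), (x=5, y=4), (x=4, y=5), (x=3, y=8)
  Distance 8: (x=8, y=0), (x=4, y=4), (x=3, y=5), (x=3, y=7), (x=2, y=8)
  Distance 9: (x=7, y=0), (x=9, y=0), (x=4, y=3), (x=3, y=4), (x=2, y=5), (x=2, y=7), (x=1, y=8)
  Distance 10: (x=6, y=0), (x=10, y=0), (x=4, y=2), (x=1, y=5), (x=2, y=6)
  Distance 11: (x=5, y=0), (x=6, y=1), (x=10, y=1), (x=5, y=2), (x=1, y=4), (x=1, y=6)
  Distance 12: (x=4, y=0), (x=5, y=1), (x=10, y=2), (x=1, y=3), (x=0, y=6)
  Distance 13: (x=1, y=2), (x=0, y=3)
  Distance 14: (x=1, y=1), (x=0, y=2)
  Distance 15: (x=0, y=1)
Total reachable: 64 (grid has 65 open cells total)

Answer: Reachable cells: 64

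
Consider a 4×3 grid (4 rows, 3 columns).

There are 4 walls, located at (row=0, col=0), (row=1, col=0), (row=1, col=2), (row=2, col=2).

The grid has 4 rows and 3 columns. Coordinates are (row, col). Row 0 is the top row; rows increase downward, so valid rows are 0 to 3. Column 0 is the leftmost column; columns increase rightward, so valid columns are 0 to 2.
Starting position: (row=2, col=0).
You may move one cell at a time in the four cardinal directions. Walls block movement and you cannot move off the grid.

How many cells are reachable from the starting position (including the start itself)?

Answer: Reachable cells: 8

Derivation:
BFS flood-fill from (row=2, col=0):
  Distance 0: (row=2, col=0)
  Distance 1: (row=2, col=1), (row=3, col=0)
  Distance 2: (row=1, col=1), (row=3, col=1)
  Distance 3: (row=0, col=1), (row=3, col=2)
  Distance 4: (row=0, col=2)
Total reachable: 8 (grid has 8 open cells total)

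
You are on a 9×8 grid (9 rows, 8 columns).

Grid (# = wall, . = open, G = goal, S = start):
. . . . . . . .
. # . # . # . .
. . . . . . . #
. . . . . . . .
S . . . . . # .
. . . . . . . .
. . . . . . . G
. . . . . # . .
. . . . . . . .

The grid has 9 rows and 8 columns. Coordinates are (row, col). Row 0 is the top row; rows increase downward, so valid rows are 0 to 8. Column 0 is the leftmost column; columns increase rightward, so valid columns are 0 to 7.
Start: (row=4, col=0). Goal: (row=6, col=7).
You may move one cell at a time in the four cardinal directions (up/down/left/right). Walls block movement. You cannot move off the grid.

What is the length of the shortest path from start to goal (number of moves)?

Answer: Shortest path length: 9

Derivation:
BFS from (row=4, col=0) until reaching (row=6, col=7):
  Distance 0: (row=4, col=0)
  Distance 1: (row=3, col=0), (row=4, col=1), (row=5, col=0)
  Distance 2: (row=2, col=0), (row=3, col=1), (row=4, col=2), (row=5, col=1), (row=6, col=0)
  Distance 3: (row=1, col=0), (row=2, col=1), (row=3, col=2), (row=4, col=3), (row=5, col=2), (row=6, col=1), (row=7, col=0)
  Distance 4: (row=0, col=0), (row=2, col=2), (row=3, col=3), (row=4, col=4), (row=5, col=3), (row=6, col=2), (row=7, col=1), (row=8, col=0)
  Distance 5: (row=0, col=1), (row=1, col=2), (row=2, col=3), (row=3, col=4), (row=4, col=5), (row=5, col=4), (row=6, col=3), (row=7, col=2), (row=8, col=1)
  Distance 6: (row=0, col=2), (row=2, col=4), (row=3, col=5), (row=5, col=5), (row=6, col=4), (row=7, col=3), (row=8, col=2)
  Distance 7: (row=0, col=3), (row=1, col=4), (row=2, col=5), (row=3, col=6), (row=5, col=6), (row=6, col=5), (row=7, col=4), (row=8, col=3)
  Distance 8: (row=0, col=4), (row=2, col=6), (row=3, col=7), (row=5, col=7), (row=6, col=6), (row=8, col=4)
  Distance 9: (row=0, col=5), (row=1, col=6), (row=4, col=7), (row=6, col=7), (row=7, col=6), (row=8, col=5)  <- goal reached here
One shortest path (9 moves): (row=4, col=0) -> (row=4, col=1) -> (row=4, col=2) -> (row=4, col=3) -> (row=4, col=4) -> (row=4, col=5) -> (row=5, col=5) -> (row=5, col=6) -> (row=5, col=7) -> (row=6, col=7)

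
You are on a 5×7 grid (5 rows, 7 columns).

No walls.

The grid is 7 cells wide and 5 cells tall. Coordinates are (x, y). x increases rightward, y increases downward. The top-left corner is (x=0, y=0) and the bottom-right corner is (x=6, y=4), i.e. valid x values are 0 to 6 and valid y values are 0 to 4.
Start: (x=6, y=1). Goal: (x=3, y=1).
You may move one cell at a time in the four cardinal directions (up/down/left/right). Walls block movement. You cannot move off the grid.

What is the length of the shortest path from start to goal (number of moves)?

Answer: Shortest path length: 3

Derivation:
BFS from (x=6, y=1) until reaching (x=3, y=1):
  Distance 0: (x=6, y=1)
  Distance 1: (x=6, y=0), (x=5, y=1), (x=6, y=2)
  Distance 2: (x=5, y=0), (x=4, y=1), (x=5, y=2), (x=6, y=3)
  Distance 3: (x=4, y=0), (x=3, y=1), (x=4, y=2), (x=5, y=3), (x=6, y=4)  <- goal reached here
One shortest path (3 moves): (x=6, y=1) -> (x=5, y=1) -> (x=4, y=1) -> (x=3, y=1)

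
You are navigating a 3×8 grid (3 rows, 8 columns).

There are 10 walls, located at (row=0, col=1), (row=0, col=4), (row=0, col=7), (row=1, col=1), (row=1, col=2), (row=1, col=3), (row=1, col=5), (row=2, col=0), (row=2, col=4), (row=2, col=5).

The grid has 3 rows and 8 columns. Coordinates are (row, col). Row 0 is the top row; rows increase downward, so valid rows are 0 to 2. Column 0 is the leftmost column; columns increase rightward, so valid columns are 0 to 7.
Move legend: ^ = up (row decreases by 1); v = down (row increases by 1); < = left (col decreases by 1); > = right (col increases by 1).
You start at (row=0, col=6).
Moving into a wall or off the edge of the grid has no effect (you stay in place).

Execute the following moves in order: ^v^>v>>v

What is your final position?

Start: (row=0, col=6)
  ^ (up): blocked, stay at (row=0, col=6)
  v (down): (row=0, col=6) -> (row=1, col=6)
  ^ (up): (row=1, col=6) -> (row=0, col=6)
  > (right): blocked, stay at (row=0, col=6)
  v (down): (row=0, col=6) -> (row=1, col=6)
  > (right): (row=1, col=6) -> (row=1, col=7)
  > (right): blocked, stay at (row=1, col=7)
  v (down): (row=1, col=7) -> (row=2, col=7)
Final: (row=2, col=7)

Answer: Final position: (row=2, col=7)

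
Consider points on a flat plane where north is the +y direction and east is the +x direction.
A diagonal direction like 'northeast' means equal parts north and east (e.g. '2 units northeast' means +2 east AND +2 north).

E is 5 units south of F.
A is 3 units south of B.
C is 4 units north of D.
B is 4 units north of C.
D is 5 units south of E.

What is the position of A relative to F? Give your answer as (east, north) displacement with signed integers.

Place F at the origin (east=0, north=0).
  E is 5 units south of F: delta (east=+0, north=-5); E at (east=0, north=-5).
  D is 5 units south of E: delta (east=+0, north=-5); D at (east=0, north=-10).
  C is 4 units north of D: delta (east=+0, north=+4); C at (east=0, north=-6).
  B is 4 units north of C: delta (east=+0, north=+4); B at (east=0, north=-2).
  A is 3 units south of B: delta (east=+0, north=-3); A at (east=0, north=-5).
Therefore A relative to F: (east=0, north=-5).

Answer: A is at (east=0, north=-5) relative to F.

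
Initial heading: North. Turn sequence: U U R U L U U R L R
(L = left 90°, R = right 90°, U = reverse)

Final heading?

Answer: Final heading: West

Derivation:
Start: North
  U (U-turn (180°)) -> South
  U (U-turn (180°)) -> North
  R (right (90° clockwise)) -> East
  U (U-turn (180°)) -> West
  L (left (90° counter-clockwise)) -> South
  U (U-turn (180°)) -> North
  U (U-turn (180°)) -> South
  R (right (90° clockwise)) -> West
  L (left (90° counter-clockwise)) -> South
  R (right (90° clockwise)) -> West
Final: West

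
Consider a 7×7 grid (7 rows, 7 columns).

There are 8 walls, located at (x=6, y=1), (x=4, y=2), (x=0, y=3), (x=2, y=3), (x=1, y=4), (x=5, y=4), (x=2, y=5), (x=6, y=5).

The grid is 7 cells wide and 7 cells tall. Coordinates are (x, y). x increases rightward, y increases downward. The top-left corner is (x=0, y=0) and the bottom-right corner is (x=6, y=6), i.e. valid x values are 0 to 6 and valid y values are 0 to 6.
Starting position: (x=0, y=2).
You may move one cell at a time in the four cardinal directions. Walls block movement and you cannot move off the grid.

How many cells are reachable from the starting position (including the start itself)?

Answer: Reachable cells: 41

Derivation:
BFS flood-fill from (x=0, y=2):
  Distance 0: (x=0, y=2)
  Distance 1: (x=0, y=1), (x=1, y=2)
  Distance 2: (x=0, y=0), (x=1, y=1), (x=2, y=2), (x=1, y=3)
  Distance 3: (x=1, y=0), (x=2, y=1), (x=3, y=2)
  Distance 4: (x=2, y=0), (x=3, y=1), (x=3, y=3)
  Distance 5: (x=3, y=0), (x=4, y=1), (x=4, y=3), (x=3, y=4)
  Distance 6: (x=4, y=0), (x=5, y=1), (x=5, y=3), (x=2, y=4), (x=4, y=4), (x=3, y=5)
  Distance 7: (x=5, y=0), (x=5, y=2), (x=6, y=3), (x=4, y=5), (x=3, y=6)
  Distance 8: (x=6, y=0), (x=6, y=2), (x=6, y=4), (x=5, y=5), (x=2, y=6), (x=4, y=6)
  Distance 9: (x=1, y=6), (x=5, y=6)
  Distance 10: (x=1, y=5), (x=0, y=6), (x=6, y=6)
  Distance 11: (x=0, y=5)
  Distance 12: (x=0, y=4)
Total reachable: 41 (grid has 41 open cells total)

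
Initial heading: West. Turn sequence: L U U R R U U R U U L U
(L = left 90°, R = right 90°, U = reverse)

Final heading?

Start: West
  L (left (90° counter-clockwise)) -> South
  U (U-turn (180°)) -> North
  U (U-turn (180°)) -> South
  R (right (90° clockwise)) -> West
  R (right (90° clockwise)) -> North
  U (U-turn (180°)) -> South
  U (U-turn (180°)) -> North
  R (right (90° clockwise)) -> East
  U (U-turn (180°)) -> West
  U (U-turn (180°)) -> East
  L (left (90° counter-clockwise)) -> North
  U (U-turn (180°)) -> South
Final: South

Answer: Final heading: South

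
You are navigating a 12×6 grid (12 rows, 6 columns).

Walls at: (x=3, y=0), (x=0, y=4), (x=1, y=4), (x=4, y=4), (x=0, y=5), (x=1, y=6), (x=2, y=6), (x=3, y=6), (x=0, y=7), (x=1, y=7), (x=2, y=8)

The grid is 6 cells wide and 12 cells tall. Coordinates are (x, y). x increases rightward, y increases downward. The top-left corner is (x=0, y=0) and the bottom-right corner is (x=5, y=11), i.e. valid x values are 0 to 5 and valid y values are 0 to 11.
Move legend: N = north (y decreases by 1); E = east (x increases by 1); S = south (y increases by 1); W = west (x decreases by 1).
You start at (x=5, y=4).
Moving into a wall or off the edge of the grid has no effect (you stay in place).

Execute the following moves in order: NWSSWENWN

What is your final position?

Start: (x=5, y=4)
  N (north): (x=5, y=4) -> (x=5, y=3)
  W (west): (x=5, y=3) -> (x=4, y=3)
  S (south): blocked, stay at (x=4, y=3)
  S (south): blocked, stay at (x=4, y=3)
  W (west): (x=4, y=3) -> (x=3, y=3)
  E (east): (x=3, y=3) -> (x=4, y=3)
  N (north): (x=4, y=3) -> (x=4, y=2)
  W (west): (x=4, y=2) -> (x=3, y=2)
  N (north): (x=3, y=2) -> (x=3, y=1)
Final: (x=3, y=1)

Answer: Final position: (x=3, y=1)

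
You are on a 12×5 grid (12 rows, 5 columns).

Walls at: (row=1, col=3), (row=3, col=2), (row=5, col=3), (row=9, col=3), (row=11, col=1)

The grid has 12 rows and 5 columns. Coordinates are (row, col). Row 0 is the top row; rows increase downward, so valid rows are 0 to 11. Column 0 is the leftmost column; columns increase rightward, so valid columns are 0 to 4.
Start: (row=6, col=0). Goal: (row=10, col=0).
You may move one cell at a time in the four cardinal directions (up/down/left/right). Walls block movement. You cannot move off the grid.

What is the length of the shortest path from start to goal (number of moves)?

Answer: Shortest path length: 4

Derivation:
BFS from (row=6, col=0) until reaching (row=10, col=0):
  Distance 0: (row=6, col=0)
  Distance 1: (row=5, col=0), (row=6, col=1), (row=7, col=0)
  Distance 2: (row=4, col=0), (row=5, col=1), (row=6, col=2), (row=7, col=1), (row=8, col=0)
  Distance 3: (row=3, col=0), (row=4, col=1), (row=5, col=2), (row=6, col=3), (row=7, col=2), (row=8, col=1), (row=9, col=0)
  Distance 4: (row=2, col=0), (row=3, col=1), (row=4, col=2), (row=6, col=4), (row=7, col=3), (row=8, col=2), (row=9, col=1), (row=10, col=0)  <- goal reached here
One shortest path (4 moves): (row=6, col=0) -> (row=7, col=0) -> (row=8, col=0) -> (row=9, col=0) -> (row=10, col=0)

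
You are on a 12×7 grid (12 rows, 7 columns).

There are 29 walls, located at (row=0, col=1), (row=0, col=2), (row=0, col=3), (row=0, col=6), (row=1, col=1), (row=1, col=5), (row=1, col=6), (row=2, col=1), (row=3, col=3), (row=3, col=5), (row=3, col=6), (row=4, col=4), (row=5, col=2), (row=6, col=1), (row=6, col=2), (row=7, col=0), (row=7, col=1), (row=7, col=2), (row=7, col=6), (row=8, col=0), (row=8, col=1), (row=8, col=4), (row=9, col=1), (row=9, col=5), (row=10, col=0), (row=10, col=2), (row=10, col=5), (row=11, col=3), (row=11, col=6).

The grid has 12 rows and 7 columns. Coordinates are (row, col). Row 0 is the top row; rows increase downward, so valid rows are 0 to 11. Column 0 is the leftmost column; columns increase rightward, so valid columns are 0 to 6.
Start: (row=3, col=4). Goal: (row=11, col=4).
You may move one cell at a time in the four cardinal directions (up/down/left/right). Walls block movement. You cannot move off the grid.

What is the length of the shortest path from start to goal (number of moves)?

BFS from (row=3, col=4) until reaching (row=11, col=4):
  Distance 0: (row=3, col=4)
  Distance 1: (row=2, col=4)
  Distance 2: (row=1, col=4), (row=2, col=3), (row=2, col=5)
  Distance 3: (row=0, col=4), (row=1, col=3), (row=2, col=2), (row=2, col=6)
  Distance 4: (row=0, col=5), (row=1, col=2), (row=3, col=2)
  Distance 5: (row=3, col=1), (row=4, col=2)
  Distance 6: (row=3, col=0), (row=4, col=1), (row=4, col=3)
  Distance 7: (row=2, col=0), (row=4, col=0), (row=5, col=1), (row=5, col=3)
  Distance 8: (row=1, col=0), (row=5, col=0), (row=5, col=4), (row=6, col=3)
  Distance 9: (row=0, col=0), (row=5, col=5), (row=6, col=0), (row=6, col=4), (row=7, col=3)
  Distance 10: (row=4, col=5), (row=5, col=6), (row=6, col=5), (row=7, col=4), (row=8, col=3)
  Distance 11: (row=4, col=6), (row=6, col=6), (row=7, col=5), (row=8, col=2), (row=9, col=3)
  Distance 12: (row=8, col=5), (row=9, col=2), (row=9, col=4), (row=10, col=3)
  Distance 13: (row=8, col=6), (row=10, col=4)
  Distance 14: (row=9, col=6), (row=11, col=4)  <- goal reached here
One shortest path (14 moves): (row=3, col=4) -> (row=2, col=4) -> (row=2, col=3) -> (row=2, col=2) -> (row=3, col=2) -> (row=4, col=2) -> (row=4, col=3) -> (row=5, col=3) -> (row=6, col=3) -> (row=7, col=3) -> (row=8, col=3) -> (row=9, col=3) -> (row=9, col=4) -> (row=10, col=4) -> (row=11, col=4)

Answer: Shortest path length: 14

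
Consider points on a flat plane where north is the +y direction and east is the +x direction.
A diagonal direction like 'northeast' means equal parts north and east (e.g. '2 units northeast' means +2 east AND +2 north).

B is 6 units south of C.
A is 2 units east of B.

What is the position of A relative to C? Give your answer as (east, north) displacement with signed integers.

Place C at the origin (east=0, north=0).
  B is 6 units south of C: delta (east=+0, north=-6); B at (east=0, north=-6).
  A is 2 units east of B: delta (east=+2, north=+0); A at (east=2, north=-6).
Therefore A relative to C: (east=2, north=-6).

Answer: A is at (east=2, north=-6) relative to C.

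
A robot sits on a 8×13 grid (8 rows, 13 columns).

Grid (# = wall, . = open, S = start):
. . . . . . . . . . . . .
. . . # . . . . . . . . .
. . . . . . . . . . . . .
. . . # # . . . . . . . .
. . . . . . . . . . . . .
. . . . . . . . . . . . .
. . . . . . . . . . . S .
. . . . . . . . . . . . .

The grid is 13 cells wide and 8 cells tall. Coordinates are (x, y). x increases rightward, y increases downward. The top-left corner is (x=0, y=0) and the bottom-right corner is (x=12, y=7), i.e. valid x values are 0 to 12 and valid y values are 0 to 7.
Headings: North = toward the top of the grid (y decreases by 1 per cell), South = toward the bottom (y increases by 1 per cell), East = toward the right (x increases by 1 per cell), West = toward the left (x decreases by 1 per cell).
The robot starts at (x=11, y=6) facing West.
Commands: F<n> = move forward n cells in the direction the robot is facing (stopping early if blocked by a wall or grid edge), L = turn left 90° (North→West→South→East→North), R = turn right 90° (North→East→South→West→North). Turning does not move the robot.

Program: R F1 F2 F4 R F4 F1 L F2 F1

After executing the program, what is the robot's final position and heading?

Start: (x=11, y=6), facing West
  R: turn right, now facing North
  F1: move forward 1, now at (x=11, y=5)
  F2: move forward 2, now at (x=11, y=3)
  F4: move forward 3/4 (blocked), now at (x=11, y=0)
  R: turn right, now facing East
  F4: move forward 1/4 (blocked), now at (x=12, y=0)
  F1: move forward 0/1 (blocked), now at (x=12, y=0)
  L: turn left, now facing North
  F2: move forward 0/2 (blocked), now at (x=12, y=0)
  F1: move forward 0/1 (blocked), now at (x=12, y=0)
Final: (x=12, y=0), facing North

Answer: Final position: (x=12, y=0), facing North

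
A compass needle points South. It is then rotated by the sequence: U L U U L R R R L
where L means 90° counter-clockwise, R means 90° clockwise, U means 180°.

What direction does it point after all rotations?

Answer: Final heading: North

Derivation:
Start: South
  U (U-turn (180°)) -> North
  L (left (90° counter-clockwise)) -> West
  U (U-turn (180°)) -> East
  U (U-turn (180°)) -> West
  L (left (90° counter-clockwise)) -> South
  R (right (90° clockwise)) -> West
  R (right (90° clockwise)) -> North
  R (right (90° clockwise)) -> East
  L (left (90° counter-clockwise)) -> North
Final: North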